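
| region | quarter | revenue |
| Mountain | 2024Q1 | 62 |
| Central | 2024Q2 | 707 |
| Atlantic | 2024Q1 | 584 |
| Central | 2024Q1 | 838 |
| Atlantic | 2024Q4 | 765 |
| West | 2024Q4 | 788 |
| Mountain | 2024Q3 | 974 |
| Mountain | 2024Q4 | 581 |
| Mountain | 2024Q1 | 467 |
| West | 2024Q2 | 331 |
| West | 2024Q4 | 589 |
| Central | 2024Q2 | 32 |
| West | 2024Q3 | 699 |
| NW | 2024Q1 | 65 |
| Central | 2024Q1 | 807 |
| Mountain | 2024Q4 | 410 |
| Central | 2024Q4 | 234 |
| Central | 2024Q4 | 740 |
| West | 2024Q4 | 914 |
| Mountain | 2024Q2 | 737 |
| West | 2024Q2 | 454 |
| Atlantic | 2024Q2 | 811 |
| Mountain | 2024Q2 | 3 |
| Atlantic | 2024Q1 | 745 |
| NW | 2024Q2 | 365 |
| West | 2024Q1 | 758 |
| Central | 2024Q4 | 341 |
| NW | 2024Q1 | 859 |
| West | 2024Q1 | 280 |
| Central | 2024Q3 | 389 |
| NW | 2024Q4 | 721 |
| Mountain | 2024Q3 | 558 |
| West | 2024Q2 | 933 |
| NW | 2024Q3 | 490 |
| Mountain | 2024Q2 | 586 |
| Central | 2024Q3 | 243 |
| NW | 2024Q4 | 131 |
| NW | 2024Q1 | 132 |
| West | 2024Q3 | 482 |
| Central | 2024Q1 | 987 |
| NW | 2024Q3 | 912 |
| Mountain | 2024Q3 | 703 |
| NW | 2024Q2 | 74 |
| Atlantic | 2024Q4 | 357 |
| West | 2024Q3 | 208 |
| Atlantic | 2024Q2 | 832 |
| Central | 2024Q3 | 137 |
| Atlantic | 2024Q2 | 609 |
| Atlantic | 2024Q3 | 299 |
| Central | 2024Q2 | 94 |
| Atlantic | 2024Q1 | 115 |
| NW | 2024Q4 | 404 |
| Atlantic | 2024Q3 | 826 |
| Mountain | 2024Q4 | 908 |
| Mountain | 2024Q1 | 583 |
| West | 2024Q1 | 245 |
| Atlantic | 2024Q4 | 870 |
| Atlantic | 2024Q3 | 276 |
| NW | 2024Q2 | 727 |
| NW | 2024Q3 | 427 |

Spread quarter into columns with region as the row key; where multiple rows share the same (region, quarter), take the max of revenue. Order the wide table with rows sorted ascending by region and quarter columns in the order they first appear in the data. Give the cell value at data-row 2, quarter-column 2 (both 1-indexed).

With rows sorted ascending by region, row 2 is region=Central. quarter columns in first-appearance order: 2024Q1, 2024Q2, 2024Q4, 2024Q3; column 2 is 2024Q2.
Long rows with region=Central, quarter=2024Q2: max(707, 32, 94) = 707.

707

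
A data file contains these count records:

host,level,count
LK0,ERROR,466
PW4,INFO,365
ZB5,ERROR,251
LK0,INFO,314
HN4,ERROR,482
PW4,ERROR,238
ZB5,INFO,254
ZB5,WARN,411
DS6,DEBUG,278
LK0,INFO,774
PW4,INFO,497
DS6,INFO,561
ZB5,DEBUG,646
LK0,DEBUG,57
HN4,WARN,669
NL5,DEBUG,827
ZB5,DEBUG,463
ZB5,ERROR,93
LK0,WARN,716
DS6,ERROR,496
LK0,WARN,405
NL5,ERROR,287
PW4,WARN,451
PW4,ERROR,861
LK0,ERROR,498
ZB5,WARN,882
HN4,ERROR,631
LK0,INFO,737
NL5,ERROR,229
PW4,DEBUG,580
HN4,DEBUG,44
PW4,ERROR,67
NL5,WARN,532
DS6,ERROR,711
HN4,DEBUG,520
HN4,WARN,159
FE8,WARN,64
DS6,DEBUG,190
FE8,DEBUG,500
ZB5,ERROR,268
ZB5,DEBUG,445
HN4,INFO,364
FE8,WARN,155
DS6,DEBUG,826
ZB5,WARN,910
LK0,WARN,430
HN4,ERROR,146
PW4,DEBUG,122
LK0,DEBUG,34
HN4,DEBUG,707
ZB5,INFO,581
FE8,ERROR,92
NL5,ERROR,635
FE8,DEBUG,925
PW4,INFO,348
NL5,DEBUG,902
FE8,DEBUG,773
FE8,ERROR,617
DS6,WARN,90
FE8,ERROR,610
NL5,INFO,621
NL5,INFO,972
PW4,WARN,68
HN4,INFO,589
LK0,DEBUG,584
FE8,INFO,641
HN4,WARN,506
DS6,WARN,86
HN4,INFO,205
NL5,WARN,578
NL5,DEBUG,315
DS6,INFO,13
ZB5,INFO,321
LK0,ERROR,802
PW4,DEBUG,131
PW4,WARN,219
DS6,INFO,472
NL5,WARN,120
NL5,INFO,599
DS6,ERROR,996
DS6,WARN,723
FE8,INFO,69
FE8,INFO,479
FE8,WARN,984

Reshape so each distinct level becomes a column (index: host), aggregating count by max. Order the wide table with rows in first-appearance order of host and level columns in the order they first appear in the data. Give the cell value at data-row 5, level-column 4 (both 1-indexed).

826

With rows in first-appearance order of host, row 5 is host=DS6. level columns in first-appearance order: ERROR, INFO, WARN, DEBUG; column 4 is DEBUG.
Long rows with host=DS6, level=DEBUG: max(278, 190, 826) = 826.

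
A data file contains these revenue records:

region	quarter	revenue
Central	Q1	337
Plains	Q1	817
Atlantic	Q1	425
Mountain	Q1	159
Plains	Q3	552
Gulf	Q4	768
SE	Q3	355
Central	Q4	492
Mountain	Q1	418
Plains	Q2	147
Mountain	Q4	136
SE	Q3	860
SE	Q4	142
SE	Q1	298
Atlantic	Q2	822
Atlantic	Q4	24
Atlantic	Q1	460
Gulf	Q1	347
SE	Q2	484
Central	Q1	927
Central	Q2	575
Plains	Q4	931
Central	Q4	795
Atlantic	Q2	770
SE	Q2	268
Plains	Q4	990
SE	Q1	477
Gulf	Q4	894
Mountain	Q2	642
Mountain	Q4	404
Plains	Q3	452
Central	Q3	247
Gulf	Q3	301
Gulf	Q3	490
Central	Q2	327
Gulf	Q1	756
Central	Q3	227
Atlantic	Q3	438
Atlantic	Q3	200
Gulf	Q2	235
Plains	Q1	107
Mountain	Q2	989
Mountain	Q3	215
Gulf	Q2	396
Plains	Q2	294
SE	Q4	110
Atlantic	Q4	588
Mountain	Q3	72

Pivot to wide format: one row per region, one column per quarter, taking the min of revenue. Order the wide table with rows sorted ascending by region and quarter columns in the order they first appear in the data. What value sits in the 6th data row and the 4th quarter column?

268

With rows sorted ascending by region, row 6 is region=SE. quarter columns in first-appearance order: Q1, Q3, Q4, Q2; column 4 is Q2.
Long rows with region=SE, quarter=Q2: min(484, 268) = 268.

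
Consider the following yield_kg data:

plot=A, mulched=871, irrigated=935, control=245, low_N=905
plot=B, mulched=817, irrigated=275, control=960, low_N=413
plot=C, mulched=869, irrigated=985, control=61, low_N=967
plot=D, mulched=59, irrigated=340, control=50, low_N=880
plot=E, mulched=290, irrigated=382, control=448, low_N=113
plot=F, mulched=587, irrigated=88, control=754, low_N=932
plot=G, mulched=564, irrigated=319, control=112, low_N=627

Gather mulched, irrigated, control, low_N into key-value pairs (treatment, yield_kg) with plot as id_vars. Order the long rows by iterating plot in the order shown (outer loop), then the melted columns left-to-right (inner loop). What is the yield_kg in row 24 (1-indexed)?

28 rows total (7 × 4). Row 24: index ⌊(24-1)/4⌋ = 5 into plot → F; (24-1) mod 4 = 3 into the melted columns → low_N.
So row 24 is (F, low_N, 932); yield_kg = 932.

932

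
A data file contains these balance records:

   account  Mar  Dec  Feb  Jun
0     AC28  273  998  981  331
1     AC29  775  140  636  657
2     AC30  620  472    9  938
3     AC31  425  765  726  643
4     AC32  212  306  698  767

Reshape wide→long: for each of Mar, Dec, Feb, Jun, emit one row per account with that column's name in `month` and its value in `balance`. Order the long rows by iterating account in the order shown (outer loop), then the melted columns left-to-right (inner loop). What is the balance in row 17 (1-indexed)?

20 rows total (5 × 4). Row 17: index ⌊(17-1)/4⌋ = 4 into account → AC32; (17-1) mod 4 = 0 into the melted columns → Mar.
So row 17 is (AC32, Mar, 212); balance = 212.

212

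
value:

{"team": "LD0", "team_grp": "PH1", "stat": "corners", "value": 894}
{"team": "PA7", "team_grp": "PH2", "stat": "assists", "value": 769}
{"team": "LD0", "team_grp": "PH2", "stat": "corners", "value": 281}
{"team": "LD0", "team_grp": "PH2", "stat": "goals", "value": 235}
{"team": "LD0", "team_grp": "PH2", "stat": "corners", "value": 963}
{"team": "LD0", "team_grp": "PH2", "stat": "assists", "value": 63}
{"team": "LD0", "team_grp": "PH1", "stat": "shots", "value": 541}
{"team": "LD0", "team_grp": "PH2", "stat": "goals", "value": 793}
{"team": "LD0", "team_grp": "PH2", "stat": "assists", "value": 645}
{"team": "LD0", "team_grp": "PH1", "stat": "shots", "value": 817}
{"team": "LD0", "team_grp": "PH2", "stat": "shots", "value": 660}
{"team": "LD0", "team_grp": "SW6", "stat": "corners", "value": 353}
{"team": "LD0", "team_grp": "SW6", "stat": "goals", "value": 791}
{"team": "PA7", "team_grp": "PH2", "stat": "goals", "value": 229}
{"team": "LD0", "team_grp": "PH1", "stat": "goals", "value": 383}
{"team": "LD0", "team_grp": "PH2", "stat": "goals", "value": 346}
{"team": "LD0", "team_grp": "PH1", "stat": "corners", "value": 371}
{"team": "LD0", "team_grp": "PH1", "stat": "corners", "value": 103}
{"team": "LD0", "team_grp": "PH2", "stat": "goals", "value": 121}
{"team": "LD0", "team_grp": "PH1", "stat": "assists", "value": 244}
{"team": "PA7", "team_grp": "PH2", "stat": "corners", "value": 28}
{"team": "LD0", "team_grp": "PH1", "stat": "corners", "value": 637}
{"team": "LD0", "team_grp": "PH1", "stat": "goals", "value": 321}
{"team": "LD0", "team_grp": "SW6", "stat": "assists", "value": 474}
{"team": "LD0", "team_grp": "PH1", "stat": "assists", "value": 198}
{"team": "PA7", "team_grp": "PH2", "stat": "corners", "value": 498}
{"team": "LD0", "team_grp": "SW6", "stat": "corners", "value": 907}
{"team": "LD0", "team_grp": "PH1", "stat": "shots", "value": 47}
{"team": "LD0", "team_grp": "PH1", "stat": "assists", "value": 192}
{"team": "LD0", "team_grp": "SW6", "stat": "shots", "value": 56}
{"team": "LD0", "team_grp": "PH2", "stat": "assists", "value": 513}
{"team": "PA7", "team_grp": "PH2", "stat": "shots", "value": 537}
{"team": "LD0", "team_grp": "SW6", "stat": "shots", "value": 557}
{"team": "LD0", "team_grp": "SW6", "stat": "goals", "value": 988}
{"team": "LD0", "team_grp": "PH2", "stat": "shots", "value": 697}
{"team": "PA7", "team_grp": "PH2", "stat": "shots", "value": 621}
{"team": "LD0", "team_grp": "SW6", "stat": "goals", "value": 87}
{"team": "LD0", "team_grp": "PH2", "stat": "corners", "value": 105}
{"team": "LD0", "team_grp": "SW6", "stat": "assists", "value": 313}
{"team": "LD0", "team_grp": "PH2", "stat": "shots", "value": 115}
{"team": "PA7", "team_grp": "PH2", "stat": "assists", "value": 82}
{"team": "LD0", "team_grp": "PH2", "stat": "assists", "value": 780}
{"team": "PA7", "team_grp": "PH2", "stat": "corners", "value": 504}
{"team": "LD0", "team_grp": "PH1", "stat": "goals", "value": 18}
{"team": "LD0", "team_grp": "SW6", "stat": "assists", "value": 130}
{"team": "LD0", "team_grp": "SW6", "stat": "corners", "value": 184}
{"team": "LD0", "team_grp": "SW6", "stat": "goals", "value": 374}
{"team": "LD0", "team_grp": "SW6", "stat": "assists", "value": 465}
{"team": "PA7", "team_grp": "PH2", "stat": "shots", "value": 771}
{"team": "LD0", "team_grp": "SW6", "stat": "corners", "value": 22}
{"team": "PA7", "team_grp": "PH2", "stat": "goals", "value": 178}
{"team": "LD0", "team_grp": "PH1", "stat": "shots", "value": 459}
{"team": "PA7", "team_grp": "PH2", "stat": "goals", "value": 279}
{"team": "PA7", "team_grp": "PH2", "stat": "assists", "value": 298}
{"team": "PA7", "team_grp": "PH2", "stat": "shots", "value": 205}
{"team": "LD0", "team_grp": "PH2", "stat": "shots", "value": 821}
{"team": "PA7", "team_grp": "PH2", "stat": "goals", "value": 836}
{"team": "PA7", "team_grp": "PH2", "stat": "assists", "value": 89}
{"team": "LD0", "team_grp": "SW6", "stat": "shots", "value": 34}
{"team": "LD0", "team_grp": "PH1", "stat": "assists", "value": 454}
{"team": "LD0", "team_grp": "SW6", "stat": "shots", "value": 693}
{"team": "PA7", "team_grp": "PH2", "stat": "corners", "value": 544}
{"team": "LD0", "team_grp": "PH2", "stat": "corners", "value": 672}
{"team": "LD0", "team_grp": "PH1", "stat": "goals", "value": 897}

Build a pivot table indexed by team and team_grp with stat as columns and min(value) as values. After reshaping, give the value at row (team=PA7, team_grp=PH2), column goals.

Rows with team=PA7, team_grp=PH2 and stat=goals: value values are 229, 178, 279, 836.
min(229, 178, 279, 836) = 178.

178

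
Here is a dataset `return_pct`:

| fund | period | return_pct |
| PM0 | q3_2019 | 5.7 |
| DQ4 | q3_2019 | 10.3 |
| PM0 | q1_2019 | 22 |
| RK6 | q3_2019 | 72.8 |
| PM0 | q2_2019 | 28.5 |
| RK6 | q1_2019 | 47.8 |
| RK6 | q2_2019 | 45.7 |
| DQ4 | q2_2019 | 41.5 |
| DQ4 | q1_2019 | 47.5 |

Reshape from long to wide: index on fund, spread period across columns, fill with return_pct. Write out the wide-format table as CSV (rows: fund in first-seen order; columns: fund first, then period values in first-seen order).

Columns: fund plus the 3 distinct period values (q3_2019, q1_2019, q2_2019).
For example, row PM0 column q3_2019 takes return_pct=5.7 from the long row (PM0, q3_2019).

fund,q3_2019,q1_2019,q2_2019
PM0,5.7,22,28.5
DQ4,10.3,47.5,41.5
RK6,72.8,47.8,45.7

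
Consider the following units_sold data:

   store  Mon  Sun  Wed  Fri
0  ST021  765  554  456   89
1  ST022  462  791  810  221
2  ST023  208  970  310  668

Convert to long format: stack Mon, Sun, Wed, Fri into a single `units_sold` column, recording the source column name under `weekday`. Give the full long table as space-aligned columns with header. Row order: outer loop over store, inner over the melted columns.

Each (store, column) pair becomes one row: 3 × 4 = 12 rows.
For example, (ST021, Mon) → units_sold=765.

store  weekday  units_sold
ST021  Mon      765       
ST021  Sun      554       
ST021  Wed      456       
ST021  Fri      89        
ST022  Mon      462       
ST022  Sun      791       
ST022  Wed      810       
ST022  Fri      221       
ST023  Mon      208       
ST023  Sun      970       
ST023  Wed      310       
ST023  Fri      668       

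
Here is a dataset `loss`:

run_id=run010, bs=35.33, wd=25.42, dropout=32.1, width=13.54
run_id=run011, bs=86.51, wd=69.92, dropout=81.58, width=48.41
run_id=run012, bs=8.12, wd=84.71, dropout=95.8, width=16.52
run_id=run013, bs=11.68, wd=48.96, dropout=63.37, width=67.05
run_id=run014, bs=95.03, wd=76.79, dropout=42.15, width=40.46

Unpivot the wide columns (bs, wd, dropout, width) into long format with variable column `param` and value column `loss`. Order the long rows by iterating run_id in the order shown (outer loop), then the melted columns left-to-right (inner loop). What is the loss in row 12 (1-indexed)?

20 rows total (5 × 4). Row 12: index ⌊(12-1)/4⌋ = 2 into run_id → run012; (12-1) mod 4 = 3 into the melted columns → width.
So row 12 is (run012, width, 16.52); loss = 16.52.

16.52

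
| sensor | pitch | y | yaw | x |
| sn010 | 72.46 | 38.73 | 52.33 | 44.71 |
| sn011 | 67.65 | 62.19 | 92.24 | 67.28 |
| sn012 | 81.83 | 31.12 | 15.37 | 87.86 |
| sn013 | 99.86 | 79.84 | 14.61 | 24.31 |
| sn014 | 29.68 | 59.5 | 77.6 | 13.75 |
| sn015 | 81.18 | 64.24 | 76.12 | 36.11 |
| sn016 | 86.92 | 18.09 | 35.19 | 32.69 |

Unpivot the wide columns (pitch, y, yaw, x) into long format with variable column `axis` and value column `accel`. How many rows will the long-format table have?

28

7 sensor values × 4 melted columns = 28 rows.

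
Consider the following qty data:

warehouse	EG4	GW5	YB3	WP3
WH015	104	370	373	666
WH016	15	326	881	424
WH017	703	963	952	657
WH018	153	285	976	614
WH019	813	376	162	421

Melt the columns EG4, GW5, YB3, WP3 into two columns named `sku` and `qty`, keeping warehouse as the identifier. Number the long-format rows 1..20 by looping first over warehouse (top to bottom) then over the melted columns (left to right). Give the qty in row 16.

20 rows total (5 × 4). Row 16: index ⌊(16-1)/4⌋ = 3 into warehouse → WH018; (16-1) mod 4 = 3 into the melted columns → WP3.
So row 16 is (WH018, WP3, 614); qty = 614.

614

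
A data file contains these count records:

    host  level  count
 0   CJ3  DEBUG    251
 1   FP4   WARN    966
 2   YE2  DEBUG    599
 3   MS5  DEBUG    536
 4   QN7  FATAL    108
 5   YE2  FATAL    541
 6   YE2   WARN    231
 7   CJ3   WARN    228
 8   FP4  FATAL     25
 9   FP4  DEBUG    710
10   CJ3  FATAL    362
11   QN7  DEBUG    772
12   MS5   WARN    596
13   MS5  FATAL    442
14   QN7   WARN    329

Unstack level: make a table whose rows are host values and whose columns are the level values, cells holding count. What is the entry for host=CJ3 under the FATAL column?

362

Wide layout: rows indexed by host, columns are the 3 distinct level values (DEBUG, WARN, FATAL).
Cell (host=CJ3, level=FATAL) draws from the long row where host=CJ3 and level=FATAL, which has count=362.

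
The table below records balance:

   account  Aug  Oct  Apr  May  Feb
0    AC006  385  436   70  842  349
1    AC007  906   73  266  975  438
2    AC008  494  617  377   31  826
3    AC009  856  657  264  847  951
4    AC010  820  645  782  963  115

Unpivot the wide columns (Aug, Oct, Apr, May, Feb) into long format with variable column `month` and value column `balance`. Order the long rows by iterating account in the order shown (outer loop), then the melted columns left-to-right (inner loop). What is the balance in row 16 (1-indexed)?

856

25 rows total (5 × 5). Row 16: index ⌊(16-1)/5⌋ = 3 into account → AC009; (16-1) mod 5 = 0 into the melted columns → Aug.
So row 16 is (AC009, Aug, 856); balance = 856.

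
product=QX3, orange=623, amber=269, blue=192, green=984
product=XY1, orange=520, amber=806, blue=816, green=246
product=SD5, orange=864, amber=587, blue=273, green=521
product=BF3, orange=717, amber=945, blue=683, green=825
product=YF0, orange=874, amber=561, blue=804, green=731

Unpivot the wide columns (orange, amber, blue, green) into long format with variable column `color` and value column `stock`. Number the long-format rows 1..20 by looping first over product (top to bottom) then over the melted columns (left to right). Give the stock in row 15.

683

20 rows total (5 × 4). Row 15: index ⌊(15-1)/4⌋ = 3 into product → BF3; (15-1) mod 4 = 2 into the melted columns → blue.
So row 15 is (BF3, blue, 683); stock = 683.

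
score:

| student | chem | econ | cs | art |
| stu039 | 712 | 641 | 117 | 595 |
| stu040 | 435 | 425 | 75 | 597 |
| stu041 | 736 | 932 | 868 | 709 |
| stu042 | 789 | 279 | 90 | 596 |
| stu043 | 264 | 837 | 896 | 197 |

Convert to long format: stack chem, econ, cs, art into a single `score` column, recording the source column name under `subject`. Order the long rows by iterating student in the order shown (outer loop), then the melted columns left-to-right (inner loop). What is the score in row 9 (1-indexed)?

736

20 rows total (5 × 4). Row 9: index ⌊(9-1)/4⌋ = 2 into student → stu041; (9-1) mod 4 = 0 into the melted columns → chem.
So row 9 is (stu041, chem, 736); score = 736.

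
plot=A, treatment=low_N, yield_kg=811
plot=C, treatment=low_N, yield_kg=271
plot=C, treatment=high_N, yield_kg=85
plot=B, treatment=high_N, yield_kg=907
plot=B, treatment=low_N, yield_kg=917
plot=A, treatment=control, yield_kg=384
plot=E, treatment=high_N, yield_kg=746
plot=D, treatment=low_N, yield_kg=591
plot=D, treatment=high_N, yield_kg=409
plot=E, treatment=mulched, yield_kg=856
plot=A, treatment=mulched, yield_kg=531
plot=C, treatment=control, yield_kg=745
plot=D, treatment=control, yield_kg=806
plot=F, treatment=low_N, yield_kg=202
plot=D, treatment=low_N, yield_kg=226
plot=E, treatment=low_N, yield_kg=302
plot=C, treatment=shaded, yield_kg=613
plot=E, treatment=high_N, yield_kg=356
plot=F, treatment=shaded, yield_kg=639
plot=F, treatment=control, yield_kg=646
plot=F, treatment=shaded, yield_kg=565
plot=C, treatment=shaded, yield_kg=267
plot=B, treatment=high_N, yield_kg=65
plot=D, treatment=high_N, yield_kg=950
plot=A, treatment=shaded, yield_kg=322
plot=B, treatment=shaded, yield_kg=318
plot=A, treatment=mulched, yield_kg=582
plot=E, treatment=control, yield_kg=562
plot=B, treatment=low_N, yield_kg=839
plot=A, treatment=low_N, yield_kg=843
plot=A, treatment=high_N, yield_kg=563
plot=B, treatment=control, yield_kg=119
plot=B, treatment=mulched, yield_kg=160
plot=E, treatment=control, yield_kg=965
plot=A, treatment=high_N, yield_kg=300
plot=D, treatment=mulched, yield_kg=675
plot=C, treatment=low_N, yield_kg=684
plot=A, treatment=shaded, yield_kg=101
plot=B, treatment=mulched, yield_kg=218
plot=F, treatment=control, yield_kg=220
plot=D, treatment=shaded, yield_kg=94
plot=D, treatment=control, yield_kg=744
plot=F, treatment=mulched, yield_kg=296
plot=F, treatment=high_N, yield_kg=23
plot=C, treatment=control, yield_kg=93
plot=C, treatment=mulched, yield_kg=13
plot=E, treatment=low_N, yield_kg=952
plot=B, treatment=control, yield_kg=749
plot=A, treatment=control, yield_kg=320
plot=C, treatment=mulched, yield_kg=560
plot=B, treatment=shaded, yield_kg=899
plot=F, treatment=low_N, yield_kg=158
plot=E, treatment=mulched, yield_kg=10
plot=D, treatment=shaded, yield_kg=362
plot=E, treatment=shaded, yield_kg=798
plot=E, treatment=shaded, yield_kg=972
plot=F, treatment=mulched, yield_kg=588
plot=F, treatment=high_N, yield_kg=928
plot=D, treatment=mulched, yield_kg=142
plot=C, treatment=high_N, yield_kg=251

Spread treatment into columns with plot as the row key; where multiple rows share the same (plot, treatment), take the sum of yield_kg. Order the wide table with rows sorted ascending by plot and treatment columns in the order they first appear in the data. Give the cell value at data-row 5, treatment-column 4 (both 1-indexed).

With rows sorted ascending by plot, row 5 is plot=E. treatment columns in first-appearance order: low_N, high_N, control, mulched, shaded; column 4 is mulched.
Long rows with plot=E, treatment=mulched: 856 + 10 = 866.

866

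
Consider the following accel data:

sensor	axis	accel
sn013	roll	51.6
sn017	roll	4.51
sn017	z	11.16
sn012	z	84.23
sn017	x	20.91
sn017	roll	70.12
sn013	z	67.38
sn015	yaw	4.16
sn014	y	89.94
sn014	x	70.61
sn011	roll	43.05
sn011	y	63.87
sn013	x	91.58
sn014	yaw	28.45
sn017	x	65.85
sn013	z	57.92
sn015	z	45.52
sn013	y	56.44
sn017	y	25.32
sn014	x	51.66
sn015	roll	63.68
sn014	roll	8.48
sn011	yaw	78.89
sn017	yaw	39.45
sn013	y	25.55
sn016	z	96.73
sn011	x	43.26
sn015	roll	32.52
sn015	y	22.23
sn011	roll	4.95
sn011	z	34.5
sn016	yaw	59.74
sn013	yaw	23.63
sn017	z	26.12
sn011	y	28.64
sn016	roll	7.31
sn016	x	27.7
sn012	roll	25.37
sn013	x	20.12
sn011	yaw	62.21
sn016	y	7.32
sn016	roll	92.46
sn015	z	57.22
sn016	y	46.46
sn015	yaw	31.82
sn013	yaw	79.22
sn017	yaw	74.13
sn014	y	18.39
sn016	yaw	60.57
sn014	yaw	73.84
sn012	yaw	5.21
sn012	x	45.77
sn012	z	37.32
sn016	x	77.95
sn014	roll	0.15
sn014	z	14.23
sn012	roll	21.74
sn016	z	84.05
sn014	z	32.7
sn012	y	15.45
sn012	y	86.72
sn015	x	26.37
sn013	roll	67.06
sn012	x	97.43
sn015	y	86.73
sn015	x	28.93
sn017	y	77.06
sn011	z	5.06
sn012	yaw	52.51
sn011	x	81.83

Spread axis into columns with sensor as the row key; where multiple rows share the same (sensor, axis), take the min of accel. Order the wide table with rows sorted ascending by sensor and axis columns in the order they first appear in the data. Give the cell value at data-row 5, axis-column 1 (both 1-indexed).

With rows sorted ascending by sensor, row 5 is sensor=sn015. axis columns in first-appearance order: roll, z, x, yaw, y; column 1 is roll.
Long rows with sensor=sn015, axis=roll: min(63.68, 32.52) = 32.52.

32.52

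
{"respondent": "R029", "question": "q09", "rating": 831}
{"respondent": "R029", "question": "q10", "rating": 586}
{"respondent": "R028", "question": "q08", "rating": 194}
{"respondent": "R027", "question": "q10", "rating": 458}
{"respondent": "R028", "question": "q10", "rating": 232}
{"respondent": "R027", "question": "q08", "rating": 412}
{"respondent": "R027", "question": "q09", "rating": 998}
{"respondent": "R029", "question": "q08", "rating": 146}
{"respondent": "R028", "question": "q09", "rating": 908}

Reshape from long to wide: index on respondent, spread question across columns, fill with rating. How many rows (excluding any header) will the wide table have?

3 distinct respondent values → 3 rows.

3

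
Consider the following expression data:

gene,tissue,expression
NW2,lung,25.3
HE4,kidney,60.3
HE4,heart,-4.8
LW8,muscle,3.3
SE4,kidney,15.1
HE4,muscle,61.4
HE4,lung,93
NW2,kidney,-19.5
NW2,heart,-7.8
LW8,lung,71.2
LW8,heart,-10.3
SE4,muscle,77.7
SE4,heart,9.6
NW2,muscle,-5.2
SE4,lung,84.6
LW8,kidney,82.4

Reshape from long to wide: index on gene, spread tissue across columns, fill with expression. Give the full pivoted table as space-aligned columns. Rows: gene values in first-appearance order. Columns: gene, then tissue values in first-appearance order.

gene  lung  kidney  heart  muscle
NW2   25.3  -19.5   -7.8   -5.2  
HE4   93    60.3    -4.8   61.4  
LW8   71.2  82.4    -10.3  3.3   
SE4   84.6  15.1    9.6    77.7  

Columns: gene plus the 4 distinct tissue values (lung, kidney, heart, muscle).
For example, row NW2 column lung takes expression=25.3 from the long row (NW2, lung).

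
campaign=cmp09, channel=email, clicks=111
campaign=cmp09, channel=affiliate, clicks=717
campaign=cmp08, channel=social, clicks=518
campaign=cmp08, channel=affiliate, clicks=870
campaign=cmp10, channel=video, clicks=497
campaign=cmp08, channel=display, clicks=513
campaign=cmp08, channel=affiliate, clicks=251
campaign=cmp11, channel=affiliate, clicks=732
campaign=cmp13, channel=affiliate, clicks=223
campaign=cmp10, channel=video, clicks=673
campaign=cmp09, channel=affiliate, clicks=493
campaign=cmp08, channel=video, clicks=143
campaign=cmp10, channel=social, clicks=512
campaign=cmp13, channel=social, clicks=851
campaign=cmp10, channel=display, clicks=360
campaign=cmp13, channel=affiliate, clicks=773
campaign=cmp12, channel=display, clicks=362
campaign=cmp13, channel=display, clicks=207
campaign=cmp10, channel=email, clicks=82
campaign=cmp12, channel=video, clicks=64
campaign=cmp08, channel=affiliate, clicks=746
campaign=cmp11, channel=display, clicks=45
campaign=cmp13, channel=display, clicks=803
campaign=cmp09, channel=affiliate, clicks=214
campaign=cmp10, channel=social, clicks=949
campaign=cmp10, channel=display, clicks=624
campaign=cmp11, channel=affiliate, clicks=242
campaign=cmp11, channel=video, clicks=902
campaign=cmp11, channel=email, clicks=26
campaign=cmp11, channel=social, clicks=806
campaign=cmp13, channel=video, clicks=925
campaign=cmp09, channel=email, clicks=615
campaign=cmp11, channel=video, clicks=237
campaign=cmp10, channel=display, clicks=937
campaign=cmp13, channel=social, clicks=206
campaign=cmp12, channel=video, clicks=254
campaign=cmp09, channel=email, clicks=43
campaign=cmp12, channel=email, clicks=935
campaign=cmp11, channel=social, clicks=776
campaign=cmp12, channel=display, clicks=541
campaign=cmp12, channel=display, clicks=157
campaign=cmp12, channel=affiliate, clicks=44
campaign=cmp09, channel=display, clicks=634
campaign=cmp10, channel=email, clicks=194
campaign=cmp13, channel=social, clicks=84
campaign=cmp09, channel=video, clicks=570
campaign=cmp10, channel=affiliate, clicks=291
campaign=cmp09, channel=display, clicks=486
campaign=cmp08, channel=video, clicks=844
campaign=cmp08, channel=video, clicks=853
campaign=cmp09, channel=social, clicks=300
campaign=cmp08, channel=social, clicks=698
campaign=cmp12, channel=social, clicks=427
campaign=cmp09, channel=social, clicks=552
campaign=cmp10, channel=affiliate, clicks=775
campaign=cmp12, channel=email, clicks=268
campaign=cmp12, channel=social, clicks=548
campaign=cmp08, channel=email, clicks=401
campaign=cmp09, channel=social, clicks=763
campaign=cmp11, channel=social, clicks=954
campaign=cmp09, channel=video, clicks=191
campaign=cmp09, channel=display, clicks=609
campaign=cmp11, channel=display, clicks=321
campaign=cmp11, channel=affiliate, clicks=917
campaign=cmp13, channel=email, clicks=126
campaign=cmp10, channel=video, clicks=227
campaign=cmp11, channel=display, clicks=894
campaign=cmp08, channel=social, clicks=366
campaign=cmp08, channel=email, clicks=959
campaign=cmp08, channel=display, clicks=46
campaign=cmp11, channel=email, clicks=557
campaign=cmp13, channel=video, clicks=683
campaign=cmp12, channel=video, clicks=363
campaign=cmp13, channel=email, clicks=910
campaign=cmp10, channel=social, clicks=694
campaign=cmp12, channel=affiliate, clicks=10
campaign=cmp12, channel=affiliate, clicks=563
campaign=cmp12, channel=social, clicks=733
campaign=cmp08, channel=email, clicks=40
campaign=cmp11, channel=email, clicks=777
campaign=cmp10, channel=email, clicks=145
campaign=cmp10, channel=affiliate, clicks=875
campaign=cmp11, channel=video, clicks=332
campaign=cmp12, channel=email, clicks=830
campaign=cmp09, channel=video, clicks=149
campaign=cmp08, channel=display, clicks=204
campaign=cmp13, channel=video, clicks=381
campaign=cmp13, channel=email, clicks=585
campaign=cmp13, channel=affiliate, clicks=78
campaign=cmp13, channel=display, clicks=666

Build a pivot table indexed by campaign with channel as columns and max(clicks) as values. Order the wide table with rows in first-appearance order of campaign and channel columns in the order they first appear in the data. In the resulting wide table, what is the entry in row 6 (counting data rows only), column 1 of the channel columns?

935

With rows in first-appearance order of campaign, row 6 is campaign=cmp12. channel columns in first-appearance order: email, affiliate, social, video, display; column 1 is email.
Long rows with campaign=cmp12, channel=email: max(935, 268, 830) = 935.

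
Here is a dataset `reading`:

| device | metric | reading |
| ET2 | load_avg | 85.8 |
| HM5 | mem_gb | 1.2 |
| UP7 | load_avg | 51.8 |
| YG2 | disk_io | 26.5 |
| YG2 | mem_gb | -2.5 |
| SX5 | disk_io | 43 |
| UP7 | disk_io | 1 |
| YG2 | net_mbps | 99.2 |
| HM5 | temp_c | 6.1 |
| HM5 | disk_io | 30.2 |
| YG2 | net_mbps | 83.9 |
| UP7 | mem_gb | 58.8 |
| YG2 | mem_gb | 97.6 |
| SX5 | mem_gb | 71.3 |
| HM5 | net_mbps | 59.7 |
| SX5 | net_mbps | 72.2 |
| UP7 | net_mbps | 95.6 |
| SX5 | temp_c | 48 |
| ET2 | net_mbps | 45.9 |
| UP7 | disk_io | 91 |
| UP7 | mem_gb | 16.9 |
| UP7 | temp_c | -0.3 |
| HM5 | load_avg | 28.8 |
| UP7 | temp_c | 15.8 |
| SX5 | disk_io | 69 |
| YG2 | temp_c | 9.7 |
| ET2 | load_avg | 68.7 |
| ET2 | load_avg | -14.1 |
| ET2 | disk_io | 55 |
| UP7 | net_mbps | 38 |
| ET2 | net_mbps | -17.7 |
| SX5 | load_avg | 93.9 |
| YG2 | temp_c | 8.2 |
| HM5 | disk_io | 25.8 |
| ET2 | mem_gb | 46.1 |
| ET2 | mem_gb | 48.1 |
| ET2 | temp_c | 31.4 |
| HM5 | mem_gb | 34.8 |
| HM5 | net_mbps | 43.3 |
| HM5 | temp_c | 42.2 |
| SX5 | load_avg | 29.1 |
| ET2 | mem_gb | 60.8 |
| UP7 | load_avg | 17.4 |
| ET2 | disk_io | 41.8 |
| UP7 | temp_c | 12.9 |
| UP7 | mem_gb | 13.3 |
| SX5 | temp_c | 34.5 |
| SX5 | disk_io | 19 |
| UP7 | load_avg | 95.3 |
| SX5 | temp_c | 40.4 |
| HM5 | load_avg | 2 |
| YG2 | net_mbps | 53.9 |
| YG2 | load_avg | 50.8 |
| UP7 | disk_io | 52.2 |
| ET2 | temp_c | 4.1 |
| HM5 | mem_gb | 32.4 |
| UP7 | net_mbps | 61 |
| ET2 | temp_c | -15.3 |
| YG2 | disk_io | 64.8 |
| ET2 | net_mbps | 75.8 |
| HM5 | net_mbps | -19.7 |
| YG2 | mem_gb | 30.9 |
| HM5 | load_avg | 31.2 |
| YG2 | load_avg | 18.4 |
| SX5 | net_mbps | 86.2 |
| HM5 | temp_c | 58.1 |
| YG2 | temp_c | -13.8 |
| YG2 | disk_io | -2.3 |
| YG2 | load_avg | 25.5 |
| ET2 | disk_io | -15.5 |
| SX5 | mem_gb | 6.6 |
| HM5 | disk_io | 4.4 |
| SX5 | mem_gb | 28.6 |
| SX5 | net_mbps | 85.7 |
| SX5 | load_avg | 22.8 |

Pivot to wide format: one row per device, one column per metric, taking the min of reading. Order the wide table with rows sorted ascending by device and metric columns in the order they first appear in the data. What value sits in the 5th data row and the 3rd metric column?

-2.3

With rows sorted ascending by device, row 5 is device=YG2. metric columns in first-appearance order: load_avg, mem_gb, disk_io, net_mbps, temp_c; column 3 is disk_io.
Long rows with device=YG2, metric=disk_io: min(26.5, 64.8, -2.3) = -2.3.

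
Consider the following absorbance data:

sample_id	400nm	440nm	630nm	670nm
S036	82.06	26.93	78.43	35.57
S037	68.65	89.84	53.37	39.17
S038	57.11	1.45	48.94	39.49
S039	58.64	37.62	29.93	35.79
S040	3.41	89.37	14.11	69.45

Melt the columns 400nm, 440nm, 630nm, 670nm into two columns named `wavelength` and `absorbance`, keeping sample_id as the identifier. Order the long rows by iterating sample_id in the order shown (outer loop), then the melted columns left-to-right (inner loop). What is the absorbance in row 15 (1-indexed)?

20 rows total (5 × 4). Row 15: index ⌊(15-1)/4⌋ = 3 into sample_id → S039; (15-1) mod 4 = 2 into the melted columns → 630nm.
So row 15 is (S039, 630nm, 29.93); absorbance = 29.93.

29.93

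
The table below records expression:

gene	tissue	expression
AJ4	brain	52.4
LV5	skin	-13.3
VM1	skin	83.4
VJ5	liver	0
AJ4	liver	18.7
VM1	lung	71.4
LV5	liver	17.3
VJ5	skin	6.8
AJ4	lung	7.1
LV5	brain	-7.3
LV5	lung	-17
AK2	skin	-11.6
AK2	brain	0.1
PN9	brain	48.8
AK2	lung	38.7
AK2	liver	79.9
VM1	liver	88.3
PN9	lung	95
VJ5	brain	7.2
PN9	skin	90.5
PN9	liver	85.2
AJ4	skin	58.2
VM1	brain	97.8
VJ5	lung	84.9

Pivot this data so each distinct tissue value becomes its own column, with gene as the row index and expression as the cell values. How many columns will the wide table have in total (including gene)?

1 column for gene plus 4 distinct tissue values → 5 columns.

5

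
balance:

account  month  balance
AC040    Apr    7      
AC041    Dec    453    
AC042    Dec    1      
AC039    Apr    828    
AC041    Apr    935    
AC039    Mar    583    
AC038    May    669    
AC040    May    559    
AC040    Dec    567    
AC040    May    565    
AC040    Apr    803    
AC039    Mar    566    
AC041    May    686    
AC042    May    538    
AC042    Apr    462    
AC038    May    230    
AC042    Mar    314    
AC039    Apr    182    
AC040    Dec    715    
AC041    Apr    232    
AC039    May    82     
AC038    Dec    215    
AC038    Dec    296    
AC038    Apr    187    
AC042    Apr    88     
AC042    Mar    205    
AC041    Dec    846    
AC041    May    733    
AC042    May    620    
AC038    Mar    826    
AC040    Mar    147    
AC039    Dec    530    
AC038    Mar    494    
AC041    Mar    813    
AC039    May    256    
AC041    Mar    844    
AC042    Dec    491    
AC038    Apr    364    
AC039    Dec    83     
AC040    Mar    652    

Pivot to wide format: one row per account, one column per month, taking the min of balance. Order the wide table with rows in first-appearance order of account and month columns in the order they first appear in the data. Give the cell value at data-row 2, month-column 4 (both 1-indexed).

With rows in first-appearance order of account, row 2 is account=AC041. month columns in first-appearance order: Apr, Dec, Mar, May; column 4 is May.
Long rows with account=AC041, month=May: min(686, 733) = 686.

686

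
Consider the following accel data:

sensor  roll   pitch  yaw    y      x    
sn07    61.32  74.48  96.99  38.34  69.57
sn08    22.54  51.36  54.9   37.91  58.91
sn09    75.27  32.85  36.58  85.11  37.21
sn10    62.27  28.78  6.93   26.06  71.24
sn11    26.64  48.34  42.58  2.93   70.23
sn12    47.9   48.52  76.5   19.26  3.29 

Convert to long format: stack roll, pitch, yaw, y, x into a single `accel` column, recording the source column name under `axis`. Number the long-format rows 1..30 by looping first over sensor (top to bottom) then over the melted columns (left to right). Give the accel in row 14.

85.11

30 rows total (6 × 5). Row 14: index ⌊(14-1)/5⌋ = 2 into sensor → sn09; (14-1) mod 5 = 3 into the melted columns → y.
So row 14 is (sn09, y, 85.11); accel = 85.11.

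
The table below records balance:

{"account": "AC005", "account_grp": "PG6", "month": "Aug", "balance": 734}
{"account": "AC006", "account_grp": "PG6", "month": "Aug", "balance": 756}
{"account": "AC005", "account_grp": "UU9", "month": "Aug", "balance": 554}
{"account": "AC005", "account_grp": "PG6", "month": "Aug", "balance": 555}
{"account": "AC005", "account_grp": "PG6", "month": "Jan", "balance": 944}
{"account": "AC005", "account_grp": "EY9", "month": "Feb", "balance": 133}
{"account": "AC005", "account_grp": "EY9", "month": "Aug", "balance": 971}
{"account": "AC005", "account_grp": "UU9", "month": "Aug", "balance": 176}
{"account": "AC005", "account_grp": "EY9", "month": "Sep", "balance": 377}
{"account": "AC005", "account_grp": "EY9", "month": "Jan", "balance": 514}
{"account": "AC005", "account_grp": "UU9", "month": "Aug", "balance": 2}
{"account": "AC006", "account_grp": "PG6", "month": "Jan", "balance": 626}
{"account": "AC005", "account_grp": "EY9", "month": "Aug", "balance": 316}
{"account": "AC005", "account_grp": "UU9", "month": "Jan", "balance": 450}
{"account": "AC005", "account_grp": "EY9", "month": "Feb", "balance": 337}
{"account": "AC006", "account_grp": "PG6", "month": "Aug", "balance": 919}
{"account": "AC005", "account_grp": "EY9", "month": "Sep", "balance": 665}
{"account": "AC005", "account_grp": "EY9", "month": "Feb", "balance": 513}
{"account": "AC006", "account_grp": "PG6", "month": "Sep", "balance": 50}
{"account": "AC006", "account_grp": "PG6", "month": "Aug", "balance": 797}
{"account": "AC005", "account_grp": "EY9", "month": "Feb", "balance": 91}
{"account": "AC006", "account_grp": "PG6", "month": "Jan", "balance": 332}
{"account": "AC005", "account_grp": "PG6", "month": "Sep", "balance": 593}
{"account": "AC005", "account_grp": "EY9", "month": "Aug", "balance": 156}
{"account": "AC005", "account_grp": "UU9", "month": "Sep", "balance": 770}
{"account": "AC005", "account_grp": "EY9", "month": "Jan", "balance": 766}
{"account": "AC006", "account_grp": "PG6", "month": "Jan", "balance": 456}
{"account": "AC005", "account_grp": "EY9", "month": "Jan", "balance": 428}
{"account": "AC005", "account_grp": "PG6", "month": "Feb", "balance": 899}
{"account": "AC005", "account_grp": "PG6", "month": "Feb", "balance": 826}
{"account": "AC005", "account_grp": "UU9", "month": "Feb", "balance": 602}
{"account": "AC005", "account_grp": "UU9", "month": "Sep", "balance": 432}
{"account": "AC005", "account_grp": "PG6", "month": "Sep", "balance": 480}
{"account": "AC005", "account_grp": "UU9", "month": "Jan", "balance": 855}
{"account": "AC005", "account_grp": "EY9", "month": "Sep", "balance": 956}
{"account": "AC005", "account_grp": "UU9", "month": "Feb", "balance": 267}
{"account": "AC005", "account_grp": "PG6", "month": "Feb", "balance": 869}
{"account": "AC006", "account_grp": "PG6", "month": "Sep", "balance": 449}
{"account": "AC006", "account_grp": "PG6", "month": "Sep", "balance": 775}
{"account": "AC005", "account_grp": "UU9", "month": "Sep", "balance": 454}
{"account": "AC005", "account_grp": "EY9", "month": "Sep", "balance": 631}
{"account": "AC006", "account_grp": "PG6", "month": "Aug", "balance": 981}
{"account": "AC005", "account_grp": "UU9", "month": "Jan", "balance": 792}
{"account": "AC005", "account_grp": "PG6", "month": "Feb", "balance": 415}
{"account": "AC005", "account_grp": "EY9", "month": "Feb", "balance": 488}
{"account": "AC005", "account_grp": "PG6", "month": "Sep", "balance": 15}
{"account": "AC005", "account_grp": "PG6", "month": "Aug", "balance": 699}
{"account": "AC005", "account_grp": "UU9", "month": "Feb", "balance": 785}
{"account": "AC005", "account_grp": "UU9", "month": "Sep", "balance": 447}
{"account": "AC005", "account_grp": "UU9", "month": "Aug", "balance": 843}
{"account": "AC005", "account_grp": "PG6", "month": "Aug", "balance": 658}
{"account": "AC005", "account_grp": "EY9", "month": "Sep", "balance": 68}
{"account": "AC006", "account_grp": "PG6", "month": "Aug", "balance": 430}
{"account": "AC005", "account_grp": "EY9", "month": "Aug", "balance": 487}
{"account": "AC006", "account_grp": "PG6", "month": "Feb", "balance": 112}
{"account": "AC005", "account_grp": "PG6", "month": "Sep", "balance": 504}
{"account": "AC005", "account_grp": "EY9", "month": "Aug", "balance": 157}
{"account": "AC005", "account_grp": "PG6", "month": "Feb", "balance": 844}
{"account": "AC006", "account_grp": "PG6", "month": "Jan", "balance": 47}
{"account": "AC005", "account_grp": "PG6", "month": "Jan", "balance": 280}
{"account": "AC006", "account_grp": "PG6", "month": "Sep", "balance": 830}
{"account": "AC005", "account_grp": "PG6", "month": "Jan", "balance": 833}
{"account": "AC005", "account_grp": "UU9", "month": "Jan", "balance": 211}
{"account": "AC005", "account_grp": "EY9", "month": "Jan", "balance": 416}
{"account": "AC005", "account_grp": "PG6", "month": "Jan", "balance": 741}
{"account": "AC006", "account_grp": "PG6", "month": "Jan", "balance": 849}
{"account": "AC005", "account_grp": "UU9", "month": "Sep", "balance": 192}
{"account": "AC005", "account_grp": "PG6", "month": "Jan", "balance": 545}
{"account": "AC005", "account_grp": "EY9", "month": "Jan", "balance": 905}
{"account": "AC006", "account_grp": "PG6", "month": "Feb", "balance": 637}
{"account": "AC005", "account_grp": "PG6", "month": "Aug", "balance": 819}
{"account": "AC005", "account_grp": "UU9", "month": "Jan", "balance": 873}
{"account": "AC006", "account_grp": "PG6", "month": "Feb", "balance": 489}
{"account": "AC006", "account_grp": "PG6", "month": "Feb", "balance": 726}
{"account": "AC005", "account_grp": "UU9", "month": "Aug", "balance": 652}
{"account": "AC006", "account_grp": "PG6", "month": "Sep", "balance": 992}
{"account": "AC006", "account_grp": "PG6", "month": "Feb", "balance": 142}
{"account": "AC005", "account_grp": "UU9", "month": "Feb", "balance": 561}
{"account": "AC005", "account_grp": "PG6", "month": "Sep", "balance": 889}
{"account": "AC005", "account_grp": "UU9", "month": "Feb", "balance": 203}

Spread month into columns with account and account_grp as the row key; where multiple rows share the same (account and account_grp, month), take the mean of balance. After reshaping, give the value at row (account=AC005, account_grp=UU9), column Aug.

Rows with account=AC005, account_grp=UU9 and month=Aug: balance values are 554, 176, 2, 843, 652.
(554 + 176 + 2 + 843 + 652) / 5 = 445.40.

445.40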